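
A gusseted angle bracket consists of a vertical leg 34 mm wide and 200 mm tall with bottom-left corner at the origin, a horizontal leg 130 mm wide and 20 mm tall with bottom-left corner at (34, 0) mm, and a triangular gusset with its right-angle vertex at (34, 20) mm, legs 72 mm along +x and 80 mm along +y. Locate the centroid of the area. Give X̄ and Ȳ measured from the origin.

vertical leg: A = 34 × 200 = 6800.00, centroid at (17.00, 100.00).
horizontal leg: A = 130 × 20 = 2600.00, centroid at (99.00, 10.00).
gusset: A = ½·72·80 = 2880.00, centroid at (58.00, 46.67).
ΣA = 12280.00 mm², ΣAX̄ = 540040.00 mm³, ΣAȲ = 840400.00 mm³.
X̄ = 540040.00/12280.00 = 43.98 mm; Ȳ = 840400.00/12280.00 = 68.44 mm.

X̄ = 43.98 mm, Ȳ = 68.44 mm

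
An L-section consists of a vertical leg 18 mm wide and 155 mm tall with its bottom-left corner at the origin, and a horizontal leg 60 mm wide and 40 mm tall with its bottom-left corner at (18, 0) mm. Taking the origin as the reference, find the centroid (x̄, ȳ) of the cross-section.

x̄ = 27.03 mm, ȳ = 50.91 mm

vertical leg: A = 18 × 155 = 2790.00, centroid at (9.00, 77.50).
horizontal leg: A = 60 × 40 = 2400.00, centroid at (48.00, 20.00).
ΣA = 5190.00 mm²
ΣAx̄ = (2790.00)(9.00) + (2400.00)(48.00) = 140310.00 mm³
ΣAȳ = (2790.00)(77.50) + (2400.00)(20.00) = 264225.00 mm³
x̄ = 140310.00 / 5190.00 = 27.03 mm
ȳ = 264225.00 / 5190.00 = 50.91 mm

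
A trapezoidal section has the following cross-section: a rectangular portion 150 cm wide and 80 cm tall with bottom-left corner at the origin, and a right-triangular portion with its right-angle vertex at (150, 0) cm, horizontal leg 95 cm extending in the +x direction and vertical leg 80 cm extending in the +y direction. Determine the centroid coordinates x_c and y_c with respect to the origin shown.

rectangular portion: A = 150 × 80 = 12000.00, centroid at (75.00, 40.00).
triangular portion: A = ½·95·80 = 3800.00, centroid at (181.67, 26.67).
ΣA = 15800.00 cm²
ΣAx_c = (12000.00)(75.00) + (3800.00)(181.67) = 1590333.33 cm³
ΣAy_c = (12000.00)(40.00) + (3800.00)(26.67) = 581333.33 cm³
x_c = 1590333.33 / 15800.00 = 100.65 cm
y_c = 581333.33 / 15800.00 = 36.79 cm

x_c = 100.65 cm, y_c = 36.79 cm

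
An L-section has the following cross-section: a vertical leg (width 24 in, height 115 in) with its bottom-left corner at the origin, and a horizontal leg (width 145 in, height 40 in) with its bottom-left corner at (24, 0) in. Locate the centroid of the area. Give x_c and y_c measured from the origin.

vertical leg: A = 24 × 115 = 2760.00, centroid at (12.00, 57.50).
horizontal leg: A = 145 × 40 = 5800.00, centroid at (96.50, 20.00).
ΣA = 8560.00 in², ΣAx_c = 592820.00 in³, ΣAy_c = 274700.00 in³.
x_c = 592820.00/8560.00 = 69.25 in; y_c = 274700.00/8560.00 = 32.09 in.

x_c = 69.25 in, y_c = 32.09 in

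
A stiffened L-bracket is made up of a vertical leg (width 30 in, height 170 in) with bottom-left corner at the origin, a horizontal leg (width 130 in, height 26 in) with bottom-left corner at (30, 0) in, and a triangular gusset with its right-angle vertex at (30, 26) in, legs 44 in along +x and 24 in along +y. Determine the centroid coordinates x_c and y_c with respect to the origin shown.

x_c = 46.76 in, y_c = 54.99 in

vertical leg: A = 30 × 170 = 5100.00, centroid at (15.00, 85.00).
horizontal leg: A = 130 × 26 = 3380.00, centroid at (95.00, 13.00).
gusset: A = ½·44·24 = 528.00, centroid at (44.67, 34.00).
ΣA = 9008.00 in², ΣAx_c = 421184.00 in³, ΣAy_c = 495392.00 in³.
x_c = 421184.00/9008.00 = 46.76 in; y_c = 495392.00/9008.00 = 54.99 in.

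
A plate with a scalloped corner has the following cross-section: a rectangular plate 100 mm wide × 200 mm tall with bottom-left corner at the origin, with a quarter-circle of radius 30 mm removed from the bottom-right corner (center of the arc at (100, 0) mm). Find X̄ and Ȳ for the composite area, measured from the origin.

X̄ = 48.63 mm, Ȳ = 103.20 mm

Part | A | x̄ᵢ | ȳᵢ | A·x̄ᵢ | A·ȳᵢ
plate | 20000.00 | 50.00 | 100.00 | 1000000.00 | 2000000.00
removed quarter-circle | -706.86 | 87.27 | 12.73 | -61685.83 | -9000.00
Σ | 19293.14 |  |  | 938314.17 | 1991000.00
X̄ = 938314.17 / 19293.14 = 48.63 mm
Ȳ = 1991000.00 / 19293.14 = 103.20 mm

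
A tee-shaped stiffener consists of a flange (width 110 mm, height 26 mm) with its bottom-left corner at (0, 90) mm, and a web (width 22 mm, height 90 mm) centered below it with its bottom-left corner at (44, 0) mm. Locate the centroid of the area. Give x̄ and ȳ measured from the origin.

Part | A | x̄ᵢ | ȳᵢ | A·x̄ᵢ | A·ȳᵢ
web | 1980.00 | 55.00 | 45.00 | 108900.00 | 89100.00
flange | 2860.00 | 55.00 | 103.00 | 157300.00 | 294580.00
Σ | 4840.00 |  |  | 266200.00 | 383680.00
x̄ = 266200.00 / 4840.00 = 55.00 mm
ȳ = 383680.00 / 4840.00 = 79.27 mm

x̄ = 55.00 mm, ȳ = 79.27 mm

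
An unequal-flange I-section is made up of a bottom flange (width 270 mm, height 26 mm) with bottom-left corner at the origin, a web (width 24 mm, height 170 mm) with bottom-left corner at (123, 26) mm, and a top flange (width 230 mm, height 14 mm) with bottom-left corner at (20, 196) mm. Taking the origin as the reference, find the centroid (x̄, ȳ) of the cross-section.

x̄ = 135.00 mm, ȳ = 83.65 mm

bottom flange: A = 270 × 26 = 7020.00, centroid at (135.00, 13.00).
web: A = 24 × 170 = 4080.00, centroid at (135.00, 111.00).
top flange: A = 230 × 14 = 3220.00, centroid at (135.00, 203.00).
ΣA = 14320.00 mm², ΣAx̄ = 1933200.00 mm³, ΣAȳ = 1197800.00 mm³.
x̄ = 1933200.00/14320.00 = 135.00 mm; ȳ = 1197800.00/14320.00 = 83.65 mm.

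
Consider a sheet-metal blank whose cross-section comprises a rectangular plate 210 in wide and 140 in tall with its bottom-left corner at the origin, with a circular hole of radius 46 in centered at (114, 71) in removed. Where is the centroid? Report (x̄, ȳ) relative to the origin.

x̄ = 102.37 in, ȳ = 69.71 in

plate: A = 210 × 140 = 29400.00, centroid at (105.00, 70.00).
hole: A = −π·46² = -6647.61, centroid at (114.00, 71.00).
ΣA = 22752.39 in²
ΣAx̄ = (29400.00)(105.00) + (-6647.61)(114.00) = 2329172.45 in³
ΣAȳ = (29400.00)(70.00) + (-6647.61)(71.00) = 1586019.69 in³
x̄ = 2329172.45 / 22752.39 = 102.37 in
ȳ = 1586019.69 / 22752.39 = 69.71 in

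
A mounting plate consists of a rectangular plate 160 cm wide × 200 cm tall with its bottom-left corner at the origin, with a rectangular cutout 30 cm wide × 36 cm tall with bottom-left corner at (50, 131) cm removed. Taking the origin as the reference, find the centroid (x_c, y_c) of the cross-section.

x_c = 80.52 cm, y_c = 98.29 cm

Part | A | x̄ᵢ | ȳᵢ | A·x̄ᵢ | A·ȳᵢ
plate | 32000.00 | 80.00 | 100.00 | 2560000.00 | 3200000.00
hole | -1080.00 | 65.00 | 149.00 | -70200.00 | -160920.00
Σ | 30920.00 |  |  | 2489800.00 | 3039080.00
x_c = 2489800.00 / 30920.00 = 80.52 cm
y_c = 3039080.00 / 30920.00 = 98.29 cm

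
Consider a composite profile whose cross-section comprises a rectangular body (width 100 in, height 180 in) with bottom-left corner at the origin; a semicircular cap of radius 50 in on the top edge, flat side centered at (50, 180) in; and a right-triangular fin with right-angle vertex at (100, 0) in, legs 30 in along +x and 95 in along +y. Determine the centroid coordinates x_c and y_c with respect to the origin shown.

rectangular body: A = 100 × 180 = 18000.00, centroid at (50.00, 90.00).
semicircular top: A = ½π·50² = 3926.99, centroid at (50.00, 201.22).
triangular fin: A = ½·30·95 = 1425.00, centroid at (110.00, 31.67).
ΣA = 23351.99 in²
ΣAx_c = (18000.00)(50.00) + (3926.99)(50.00) + (1425.00)(110.00) = 1253099.54 in³
ΣAy_c = (18000.00)(90.00) + (3926.99)(201.22) + (1425.00)(31.67) = 2455316.68 in³
x_c = 1253099.54 / 23351.99 = 53.66 in
y_c = 2455316.68 / 23351.99 = 105.14 in

x_c = 53.66 in, y_c = 105.14 in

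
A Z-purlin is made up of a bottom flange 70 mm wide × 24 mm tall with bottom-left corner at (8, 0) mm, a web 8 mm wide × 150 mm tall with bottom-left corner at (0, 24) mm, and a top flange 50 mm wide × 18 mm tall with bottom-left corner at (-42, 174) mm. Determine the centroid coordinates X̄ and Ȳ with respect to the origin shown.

Part | A | x̄ᵢ | ȳᵢ | A·x̄ᵢ | A·ȳᵢ
bottom flange | 1680.00 | 43.00 | 12.00 | 72240.00 | 20160.00
web | 1200.00 | 4.00 | 99.00 | 4800.00 | 118800.00
top flange | 900.00 | -17.00 | 183.00 | -15300.00 | 164700.00
Σ | 3780.00 |  |  | 61740.00 | 303660.00
X̄ = 61740.00 / 3780.00 = 16.33 mm
Ȳ = 303660.00 / 3780.00 = 80.33 mm

X̄ = 16.33 mm, Ȳ = 80.33 mm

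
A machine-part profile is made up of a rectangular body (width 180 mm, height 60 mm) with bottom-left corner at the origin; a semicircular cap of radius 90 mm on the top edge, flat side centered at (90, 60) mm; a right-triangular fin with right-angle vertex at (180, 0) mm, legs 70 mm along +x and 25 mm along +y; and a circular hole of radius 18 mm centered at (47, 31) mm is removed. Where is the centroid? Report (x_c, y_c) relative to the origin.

rectangular body: A = 180 × 60 = 10800.00, centroid at (90.00, 30.00).
semicircular top: A = ½π·90² = 12723.45, centroid at (90.00, 98.20).
triangular fin: A = ½·70·25 = 875.00, centroid at (203.33, 8.33).
hole: A = −π·18² = -1017.88, centroid at (47.00, 31.00).
ΣA = 23380.57 mm², ΣAx_c = 2247187.02 mm³, ΣAy_c = 1549144.52 mm³.
x_c = 2247187.02/23380.57 = 96.11 mm; y_c = 1549144.52/23380.57 = 66.26 mm.

x_c = 96.11 mm, y_c = 66.26 mm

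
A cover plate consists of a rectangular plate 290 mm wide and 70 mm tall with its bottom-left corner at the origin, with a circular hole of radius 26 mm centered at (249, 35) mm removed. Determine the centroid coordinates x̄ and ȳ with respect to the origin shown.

plate: A = 290 × 70 = 20300.00, centroid at (145.00, 35.00).
hole: A = −π·26² = -2123.72, centroid at (249.00, 35.00).
ΣA = 18176.28 mm²
ΣAx̄ = (20300.00)(145.00) + (-2123.72)(249.00) = 2414694.56 mm³
ΣAȳ = (20300.00)(35.00) + (-2123.72)(35.00) = 636169.92 mm³
x̄ = 2414694.56 / 18176.28 = 132.85 mm
ȳ = 636169.92 / 18176.28 = 35.00 mm

x̄ = 132.85 mm, ȳ = 35.00 mm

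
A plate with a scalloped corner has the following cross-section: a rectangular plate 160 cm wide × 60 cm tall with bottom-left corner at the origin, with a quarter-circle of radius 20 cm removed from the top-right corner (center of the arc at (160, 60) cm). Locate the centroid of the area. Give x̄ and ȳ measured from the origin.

plate: A = 160 × 60 = 9600.00, centroid at (80.00, 30.00).
removed quarter-circle: A = −¼π·20² = -314.16, centroid at (151.51, 51.51).
ΣA = 9285.84 cm²
ΣAx̄ = (9600.00)(80.00) + (-314.16)(151.51) = 720401.18 cm³
ΣAȳ = (9600.00)(30.00) + (-314.16)(51.51) = 271817.11 cm³
x̄ = 720401.18 / 9285.84 = 77.58 cm
ȳ = 271817.11 / 9285.84 = 29.27 cm

x̄ = 77.58 cm, ȳ = 29.27 cm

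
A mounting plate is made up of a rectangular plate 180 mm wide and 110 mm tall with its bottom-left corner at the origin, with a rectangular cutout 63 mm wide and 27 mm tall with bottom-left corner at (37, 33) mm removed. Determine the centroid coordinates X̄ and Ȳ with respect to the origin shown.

X̄ = 92.02 mm, Ȳ = 55.80 mm

plate: A = 180 × 110 = 19800.00, centroid at (90.00, 55.00).
hole: A = −(63 × 27) = -1701.00, centroid at (68.50, 46.50).
ΣA = 18099.00 mm², ΣAX̄ = 1665481.50 mm³, ΣAȲ = 1009903.50 mm³.
X̄ = 1665481.50/18099.00 = 92.02 mm; Ȳ = 1009903.50/18099.00 = 55.80 mm.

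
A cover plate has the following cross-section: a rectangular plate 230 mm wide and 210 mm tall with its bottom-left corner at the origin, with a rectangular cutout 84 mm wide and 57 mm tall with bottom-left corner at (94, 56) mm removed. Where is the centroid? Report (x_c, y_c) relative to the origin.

x_c = 112.69 mm, y_c = 107.26 mm

Part | A | x̄ᵢ | ȳᵢ | A·x̄ᵢ | A·ȳᵢ
plate | 48300.00 | 115.00 | 105.00 | 5554500.00 | 5071500.00
hole | -4788.00 | 136.00 | 84.50 | -651168.00 | -404586.00
Σ | 43512.00 |  |  | 4903332.00 | 4666914.00
x_c = 4903332.00 / 43512.00 = 112.69 mm
y_c = 4666914.00 / 43512.00 = 107.26 mm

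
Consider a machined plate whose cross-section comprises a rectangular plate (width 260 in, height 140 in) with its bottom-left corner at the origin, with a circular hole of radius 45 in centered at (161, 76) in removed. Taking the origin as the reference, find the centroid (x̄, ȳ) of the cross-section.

Part | A | x̄ᵢ | ȳᵢ | A·x̄ᵢ | A·ȳᵢ
plate | 36400.00 | 130.00 | 70.00 | 4732000.00 | 2548000.00
hole | -6361.73 | 161.00 | 76.00 | -1024237.74 | -483491.11
Σ | 30038.27 |  |  | 3707762.26 | 2064508.89
x̄ = 3707762.26 / 30038.27 = 123.43 in
ȳ = 2064508.89 / 30038.27 = 68.73 in

x̄ = 123.43 in, ȳ = 68.73 in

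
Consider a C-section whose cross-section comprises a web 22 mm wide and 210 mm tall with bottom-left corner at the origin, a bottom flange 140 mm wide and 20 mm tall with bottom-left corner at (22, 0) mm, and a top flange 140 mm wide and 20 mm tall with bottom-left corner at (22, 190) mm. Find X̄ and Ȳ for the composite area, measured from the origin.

web: A = 22 × 210 = 4620.00, centroid at (11.00, 105.00).
bottom flange: A = 140 × 20 = 2800.00, centroid at (92.00, 10.00).
top flange: A = 140 × 20 = 2800.00, centroid at (92.00, 200.00).
ΣA = 10220.00 mm², ΣAX̄ = 566020.00 mm³, ΣAȲ = 1073100.00 mm³.
X̄ = 566020.00/10220.00 = 55.38 mm; Ȳ = 1073100.00/10220.00 = 105.00 mm.

X̄ = 55.38 mm, Ȳ = 105.00 mm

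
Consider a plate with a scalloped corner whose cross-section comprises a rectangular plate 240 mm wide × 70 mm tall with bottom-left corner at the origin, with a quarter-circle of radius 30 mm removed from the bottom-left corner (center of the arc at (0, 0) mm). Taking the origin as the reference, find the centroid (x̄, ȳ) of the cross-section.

x̄ = 124.71 mm, ȳ = 35.98 mm

Part | A | x̄ᵢ | ȳᵢ | A·x̄ᵢ | A·ȳᵢ
plate | 16800.00 | 120.00 | 35.00 | 2016000.00 | 588000.00
removed quarter-circle | -706.86 | 12.73 | 12.73 | -9000.00 | -9000.00
Σ | 16093.14 |  |  | 2007000.00 | 579000.00
x̄ = 2007000.00 / 16093.14 = 124.71 mm
ȳ = 579000.00 / 16093.14 = 35.98 mm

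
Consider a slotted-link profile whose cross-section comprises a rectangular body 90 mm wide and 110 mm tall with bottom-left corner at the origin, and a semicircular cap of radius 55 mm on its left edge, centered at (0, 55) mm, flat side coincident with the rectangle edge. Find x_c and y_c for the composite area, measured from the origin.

rectangular body: A = 90 × 110 = 9900.00, centroid at (45.00, 55.00).
semicircular end: A = ½π·55² = 4751.66, centroid at (-23.34, 55.00).
ΣA = 14651.66 mm²
ΣAx_c = (9900.00)(45.00) + (4751.66)(-23.34) = 334583.33 mm³
ΣAy_c = (9900.00)(55.00) + (4751.66)(55.00) = 805841.24 mm³
x_c = 334583.33 / 14651.66 = 22.84 mm
y_c = 805841.24 / 14651.66 = 55.00 mm

x_c = 22.84 mm, y_c = 55.00 mm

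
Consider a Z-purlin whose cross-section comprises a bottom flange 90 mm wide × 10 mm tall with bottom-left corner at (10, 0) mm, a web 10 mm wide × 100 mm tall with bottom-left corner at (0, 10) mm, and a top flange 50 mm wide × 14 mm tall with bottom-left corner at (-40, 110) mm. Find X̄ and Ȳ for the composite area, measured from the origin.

X̄ = 16.92 mm, Ȳ = 56.31 mm

bottom flange: A = 90 × 10 = 900.00, centroid at (55.00, 5.00).
web: A = 10 × 100 = 1000.00, centroid at (5.00, 60.00).
top flange: A = 50 × 14 = 700.00, centroid at (-15.00, 117.00).
ΣA = 2600.00 mm², ΣAX̄ = 44000.00 mm³, ΣAȲ = 146400.00 mm³.
X̄ = 44000.00/2600.00 = 16.92 mm; Ȳ = 146400.00/2600.00 = 56.31 mm.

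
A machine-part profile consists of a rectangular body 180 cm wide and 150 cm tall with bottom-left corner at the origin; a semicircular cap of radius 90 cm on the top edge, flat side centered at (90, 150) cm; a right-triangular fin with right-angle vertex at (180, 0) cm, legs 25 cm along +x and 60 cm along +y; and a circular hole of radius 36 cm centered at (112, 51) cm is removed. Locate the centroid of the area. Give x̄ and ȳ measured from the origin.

Part | A | x̄ᵢ | ȳᵢ | A·x̄ᵢ | A·ȳᵢ
rectangular body | 27000.00 | 90.00 | 75.00 | 2430000.00 | 2025000.00
semicircular top | 12723.45 | 90.00 | 188.20 | 1145110.52 | 2394517.54
triangular fin | 750.00 | 188.33 | 20.00 | 141250.00 | 15000.00
hole | -4071.50 | 112.00 | 51.00 | -456008.46 | -207646.71
Σ | 36401.95 |  |  | 3260352.07 | 4226870.83
x̄ = 3260352.07 / 36401.95 = 89.57 cm
ȳ = 4226870.83 / 36401.95 = 116.12 cm

x̄ = 89.57 cm, ȳ = 116.12 cm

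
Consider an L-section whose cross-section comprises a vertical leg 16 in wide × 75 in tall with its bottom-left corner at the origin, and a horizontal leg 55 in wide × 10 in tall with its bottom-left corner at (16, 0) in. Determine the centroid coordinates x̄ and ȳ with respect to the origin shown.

x̄ = 19.16 in, ȳ = 27.29 in

vertical leg: A = 16 × 75 = 1200.00, centroid at (8.00, 37.50).
horizontal leg: A = 55 × 10 = 550.00, centroid at (43.50, 5.00).
ΣA = 1750.00 in², ΣAx̄ = 33525.00 in³, ΣAȳ = 47750.00 in³.
x̄ = 33525.00/1750.00 = 19.16 in; ȳ = 47750.00/1750.00 = 27.29 in.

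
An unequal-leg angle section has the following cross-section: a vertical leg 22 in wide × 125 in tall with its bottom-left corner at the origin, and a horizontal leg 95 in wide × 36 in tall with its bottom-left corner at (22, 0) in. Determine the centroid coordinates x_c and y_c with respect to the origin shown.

Part | A | x̄ᵢ | ȳᵢ | A·x̄ᵢ | A·ȳᵢ
vertical leg | 2750.00 | 11.00 | 62.50 | 30250.00 | 171875.00
horizontal leg | 3420.00 | 69.50 | 18.00 | 237690.00 | 61560.00
Σ | 6170.00 |  |  | 267940.00 | 233435.00
x_c = 267940.00 / 6170.00 = 43.43 in
y_c = 233435.00 / 6170.00 = 37.83 in

x_c = 43.43 in, y_c = 37.83 in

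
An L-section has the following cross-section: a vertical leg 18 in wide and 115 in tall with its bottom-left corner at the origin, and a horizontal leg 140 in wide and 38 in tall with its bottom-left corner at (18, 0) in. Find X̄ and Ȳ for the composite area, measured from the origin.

X̄ = 65.87 in, Ȳ = 29.78 in

Part | A | x̄ᵢ | ȳᵢ | A·x̄ᵢ | A·ȳᵢ
vertical leg | 2070.00 | 9.00 | 57.50 | 18630.00 | 119025.00
horizontal leg | 5320.00 | 88.00 | 19.00 | 468160.00 | 101080.00
Σ | 7390.00 |  |  | 486790.00 | 220105.00
X̄ = 486790.00 / 7390.00 = 65.87 in
Ȳ = 220105.00 / 7390.00 = 29.78 in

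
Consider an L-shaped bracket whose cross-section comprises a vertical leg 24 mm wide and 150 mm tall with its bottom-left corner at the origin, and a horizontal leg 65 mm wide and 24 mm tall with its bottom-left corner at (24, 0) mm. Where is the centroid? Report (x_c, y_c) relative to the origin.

x_c = 25.45 mm, y_c = 55.95 mm

vertical leg: A = 24 × 150 = 3600.00, centroid at (12.00, 75.00).
horizontal leg: A = 65 × 24 = 1560.00, centroid at (56.50, 12.00).
ΣA = 5160.00 mm²
ΣAx_c = (3600.00)(12.00) + (1560.00)(56.50) = 131340.00 mm³
ΣAy_c = (3600.00)(75.00) + (1560.00)(12.00) = 288720.00 mm³
x_c = 131340.00 / 5160.00 = 25.45 mm
y_c = 288720.00 / 5160.00 = 55.95 mm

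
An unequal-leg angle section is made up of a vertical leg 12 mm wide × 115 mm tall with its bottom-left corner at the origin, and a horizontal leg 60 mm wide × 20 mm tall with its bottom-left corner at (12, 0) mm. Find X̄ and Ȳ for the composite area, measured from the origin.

vertical leg: A = 12 × 115 = 1380.00, centroid at (6.00, 57.50).
horizontal leg: A = 60 × 20 = 1200.00, centroid at (42.00, 10.00).
ΣA = 2580.00 mm², ΣAX̄ = 58680.00 mm³, ΣAȲ = 91350.00 mm³.
X̄ = 58680.00/2580.00 = 22.74 mm; Ȳ = 91350.00/2580.00 = 35.41 mm.

X̄ = 22.74 mm, Ȳ = 35.41 mm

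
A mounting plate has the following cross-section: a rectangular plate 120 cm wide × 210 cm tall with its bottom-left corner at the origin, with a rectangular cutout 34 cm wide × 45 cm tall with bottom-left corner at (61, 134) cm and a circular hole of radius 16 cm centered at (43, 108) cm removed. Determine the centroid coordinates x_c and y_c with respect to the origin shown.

x_c = 59.39 cm, y_c = 101.45 cm

plate: A = 120 × 210 = 25200.00, centroid at (60.00, 105.00).
hole 1: A = −(34 × 45) = -1530.00, centroid at (78.00, 156.50).
hole 2: A = −π·16² = -804.25, centroid at (43.00, 108.00).
ΣA = 22865.75 cm², ΣAx_c = 1358077.35 cm³, ΣAy_c = 2319696.25 cm³.
x_c = 1358077.35/22865.75 = 59.39 cm; y_c = 2319696.25/22865.75 = 101.45 cm.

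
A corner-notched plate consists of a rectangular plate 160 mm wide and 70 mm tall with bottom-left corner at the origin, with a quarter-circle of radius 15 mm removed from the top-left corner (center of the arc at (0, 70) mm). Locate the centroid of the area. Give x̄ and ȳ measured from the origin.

plate: A = 160 × 70 = 11200.00, centroid at (80.00, 35.00).
removed quarter-circle: A = −¼π·15² = -176.71, centroid at (6.37, 63.63).
ΣA = 11023.29 mm², ΣAx̄ = 894875.00 mm³, ΣAȳ = 380754.98 mm³.
x̄ = 894875.00/11023.29 = 81.18 mm; ȳ = 380754.98/11023.29 = 34.54 mm.

x̄ = 81.18 mm, ȳ = 34.54 mm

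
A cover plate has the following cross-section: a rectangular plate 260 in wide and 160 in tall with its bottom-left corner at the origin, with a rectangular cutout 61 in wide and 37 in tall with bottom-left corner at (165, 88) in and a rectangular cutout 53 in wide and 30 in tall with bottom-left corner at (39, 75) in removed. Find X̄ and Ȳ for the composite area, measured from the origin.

plate: A = 260 × 160 = 41600.00, centroid at (130.00, 80.00).
hole 1: A = −(61 × 37) = -2257.00, centroid at (195.50, 106.50).
hole 2: A = −(53 × 30) = -1590.00, centroid at (65.50, 90.00).
ΣA = 37753.00 in²
ΣAX̄ = (41600.00)(130.00) + (-2257.00)(195.50) + (-1590.00)(65.50) = 4862611.50 in³
ΣAȲ = (41600.00)(80.00) + (-2257.00)(106.50) + (-1590.00)(90.00) = 2944529.50 in³
X̄ = 4862611.50 / 37753.00 = 128.80 in
Ȳ = 2944529.50 / 37753.00 = 77.99 in

X̄ = 128.80 in, Ȳ = 77.99 in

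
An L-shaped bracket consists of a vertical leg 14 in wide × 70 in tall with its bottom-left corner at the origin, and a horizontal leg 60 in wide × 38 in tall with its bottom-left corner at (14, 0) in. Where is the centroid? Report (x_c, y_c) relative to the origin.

vertical leg: A = 14 × 70 = 980.00, centroid at (7.00, 35.00).
horizontal leg: A = 60 × 38 = 2280.00, centroid at (44.00, 19.00).
ΣA = 3260.00 in², ΣAx_c = 107180.00 in³, ΣAy_c = 77620.00 in³.
x_c = 107180.00/3260.00 = 32.88 in; y_c = 77620.00/3260.00 = 23.81 in.

x_c = 32.88 in, y_c = 23.81 in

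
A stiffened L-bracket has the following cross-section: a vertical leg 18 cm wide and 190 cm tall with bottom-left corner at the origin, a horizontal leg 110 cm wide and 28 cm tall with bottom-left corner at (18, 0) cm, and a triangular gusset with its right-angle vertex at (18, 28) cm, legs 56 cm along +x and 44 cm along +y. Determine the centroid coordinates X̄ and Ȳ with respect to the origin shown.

X̄ = 38.90 cm, Ȳ = 54.40 cm

vertical leg: A = 18 × 190 = 3420.00, centroid at (9.00, 95.00).
horizontal leg: A = 110 × 28 = 3080.00, centroid at (73.00, 14.00).
gusset: A = ½·56·44 = 1232.00, centroid at (36.67, 42.67).
ΣA = 7732.00 cm², ΣAX̄ = 300793.33 cm³, ΣAȲ = 420585.33 cm³.
X̄ = 300793.33/7732.00 = 38.90 cm; Ȳ = 420585.33/7732.00 = 54.40 cm.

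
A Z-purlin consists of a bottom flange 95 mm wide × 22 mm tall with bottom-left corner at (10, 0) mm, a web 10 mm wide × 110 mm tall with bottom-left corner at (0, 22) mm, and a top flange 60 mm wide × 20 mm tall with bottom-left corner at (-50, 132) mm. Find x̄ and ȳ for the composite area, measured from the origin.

bottom flange: A = 95 × 22 = 2090.00, centroid at (57.50, 11.00).
web: A = 10 × 110 = 1100.00, centroid at (5.00, 77.00).
top flange: A = 60 × 20 = 1200.00, centroid at (-20.00, 142.00).
ΣA = 4390.00 mm², ΣAx̄ = 101675.00 mm³, ΣAȳ = 278090.00 mm³.
x̄ = 101675.00/4390.00 = 23.16 mm; ȳ = 278090.00/4390.00 = 63.35 mm.

x̄ = 23.16 mm, ȳ = 63.35 mm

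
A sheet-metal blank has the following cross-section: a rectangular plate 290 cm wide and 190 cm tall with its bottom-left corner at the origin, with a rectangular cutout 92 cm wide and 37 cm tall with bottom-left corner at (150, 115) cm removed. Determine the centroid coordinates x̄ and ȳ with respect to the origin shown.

x̄ = 141.64 cm, ȳ = 92.46 cm

Part | A | x̄ᵢ | ȳᵢ | A·x̄ᵢ | A·ȳᵢ
plate | 55100.00 | 145.00 | 95.00 | 7989500.00 | 5234500.00
hole | -3404.00 | 196.00 | 133.50 | -667184.00 | -454434.00
Σ | 51696.00 |  |  | 7322316.00 | 4780066.00
x̄ = 7322316.00 / 51696.00 = 141.64 cm
ȳ = 4780066.00 / 51696.00 = 92.46 cm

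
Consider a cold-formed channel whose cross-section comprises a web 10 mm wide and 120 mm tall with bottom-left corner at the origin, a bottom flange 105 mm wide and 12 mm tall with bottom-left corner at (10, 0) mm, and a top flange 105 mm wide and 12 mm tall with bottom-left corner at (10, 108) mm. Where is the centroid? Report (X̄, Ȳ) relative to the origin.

web: A = 10 × 120 = 1200.00, centroid at (5.00, 60.00).
bottom flange: A = 105 × 12 = 1260.00, centroid at (62.50, 6.00).
top flange: A = 105 × 12 = 1260.00, centroid at (62.50, 114.00).
ΣA = 3720.00 mm²
ΣAX̄ = (1200.00)(5.00) + (1260.00)(62.50) + (1260.00)(62.50) = 163500.00 mm³
ΣAȲ = (1200.00)(60.00) + (1260.00)(6.00) + (1260.00)(114.00) = 223200.00 mm³
X̄ = 163500.00 / 3720.00 = 43.95 mm
Ȳ = 223200.00 / 3720.00 = 60.00 mm

X̄ = 43.95 mm, Ȳ = 60.00 mm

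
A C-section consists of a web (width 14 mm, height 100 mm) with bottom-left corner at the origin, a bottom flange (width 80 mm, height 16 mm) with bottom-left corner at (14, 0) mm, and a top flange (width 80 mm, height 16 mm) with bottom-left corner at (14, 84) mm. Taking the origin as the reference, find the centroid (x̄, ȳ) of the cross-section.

x̄ = 37.38 mm, ȳ = 50.00 mm

web: A = 14 × 100 = 1400.00, centroid at (7.00, 50.00).
bottom flange: A = 80 × 16 = 1280.00, centroid at (54.00, 8.00).
top flange: A = 80 × 16 = 1280.00, centroid at (54.00, 92.00).
ΣA = 3960.00 mm²
ΣAx̄ = (1400.00)(7.00) + (1280.00)(54.00) + (1280.00)(54.00) = 148040.00 mm³
ΣAȳ = (1400.00)(50.00) + (1280.00)(8.00) + (1280.00)(92.00) = 198000.00 mm³
x̄ = 148040.00 / 3960.00 = 37.38 mm
ȳ = 198000.00 / 3960.00 = 50.00 mm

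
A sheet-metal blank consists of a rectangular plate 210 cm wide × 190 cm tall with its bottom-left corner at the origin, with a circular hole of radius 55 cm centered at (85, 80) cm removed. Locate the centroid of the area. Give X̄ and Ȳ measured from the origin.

X̄ = 111.25 cm, Ȳ = 99.69 cm

plate: A = 210 × 190 = 39900.00, centroid at (105.00, 95.00).
hole: A = −π·55² = -9503.32, centroid at (85.00, 80.00).
ΣA = 30396.68 cm²
ΣAX̄ = (39900.00)(105.00) + (-9503.32)(85.00) = 3381717.99 cm³
ΣAȲ = (39900.00)(95.00) + (-9503.32)(80.00) = 3030234.58 cm³
X̄ = 3381717.99 / 30396.68 = 111.25 cm
Ȳ = 3030234.58 / 30396.68 = 99.69 cm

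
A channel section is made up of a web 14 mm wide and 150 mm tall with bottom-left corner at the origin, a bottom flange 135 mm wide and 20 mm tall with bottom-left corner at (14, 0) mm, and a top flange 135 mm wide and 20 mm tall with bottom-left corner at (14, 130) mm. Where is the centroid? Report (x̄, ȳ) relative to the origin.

web: A = 14 × 150 = 2100.00, centroid at (7.00, 75.00).
bottom flange: A = 135 × 20 = 2700.00, centroid at (81.50, 10.00).
top flange: A = 135 × 20 = 2700.00, centroid at (81.50, 140.00).
ΣA = 7500.00 mm²
ΣAx̄ = (2100.00)(7.00) + (2700.00)(81.50) + (2700.00)(81.50) = 454800.00 mm³
ΣAȳ = (2100.00)(75.00) + (2700.00)(10.00) + (2700.00)(140.00) = 562500.00 mm³
x̄ = 454800.00 / 7500.00 = 60.64 mm
ȳ = 562500.00 / 7500.00 = 75.00 mm

x̄ = 60.64 mm, ȳ = 75.00 mm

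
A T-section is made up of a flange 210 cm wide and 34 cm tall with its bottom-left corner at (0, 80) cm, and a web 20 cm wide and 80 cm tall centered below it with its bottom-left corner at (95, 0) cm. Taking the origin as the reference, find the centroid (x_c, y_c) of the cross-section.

Part | A | x̄ᵢ | ȳᵢ | A·x̄ᵢ | A·ȳᵢ
web | 1600.00 | 105.00 | 40.00 | 168000.00 | 64000.00
flange | 7140.00 | 105.00 | 97.00 | 749700.00 | 692580.00
Σ | 8740.00 |  |  | 917700.00 | 756580.00
x_c = 917700.00 / 8740.00 = 105.00 cm
y_c = 756580.00 / 8740.00 = 86.57 cm

x_c = 105.00 cm, y_c = 86.57 cm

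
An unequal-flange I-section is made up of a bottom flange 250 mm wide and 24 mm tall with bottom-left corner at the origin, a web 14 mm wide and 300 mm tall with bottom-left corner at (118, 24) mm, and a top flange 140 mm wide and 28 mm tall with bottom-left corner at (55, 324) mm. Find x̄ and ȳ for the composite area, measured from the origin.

x̄ = 125.00 mm, ȳ = 150.69 mm

Part | A | x̄ᵢ | ȳᵢ | A·x̄ᵢ | A·ȳᵢ
bottom flange | 6000.00 | 125.00 | 12.00 | 750000.00 | 72000.00
web | 4200.00 | 125.00 | 174.00 | 525000.00 | 730800.00
top flange | 3920.00 | 125.00 | 338.00 | 490000.00 | 1324960.00
Σ | 14120.00 |  |  | 1765000.00 | 2127760.00
x̄ = 1765000.00 / 14120.00 = 125.00 mm
ȳ = 2127760.00 / 14120.00 = 150.69 mm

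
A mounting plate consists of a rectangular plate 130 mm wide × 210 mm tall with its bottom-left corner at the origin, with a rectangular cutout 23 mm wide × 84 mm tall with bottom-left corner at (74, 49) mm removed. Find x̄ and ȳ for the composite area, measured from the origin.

x̄ = 63.44 mm, ȳ = 106.07 mm

plate: A = 130 × 210 = 27300.00, centroid at (65.00, 105.00).
hole: A = −(23 × 84) = -1932.00, centroid at (85.50, 91.00).
ΣA = 25368.00 mm², ΣAx̄ = 1609314.00 mm³, ΣAȳ = 2690688.00 mm³.
x̄ = 1609314.00/25368.00 = 63.44 mm; ȳ = 2690688.00/25368.00 = 106.07 mm.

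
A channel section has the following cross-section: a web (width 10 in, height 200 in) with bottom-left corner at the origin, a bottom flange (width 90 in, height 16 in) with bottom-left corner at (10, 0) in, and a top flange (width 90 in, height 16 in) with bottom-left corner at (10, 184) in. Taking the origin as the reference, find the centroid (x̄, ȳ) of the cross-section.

x̄ = 34.51 in, ȳ = 100.00 in

web: A = 10 × 200 = 2000.00, centroid at (5.00, 100.00).
bottom flange: A = 90 × 16 = 1440.00, centroid at (55.00, 8.00).
top flange: A = 90 × 16 = 1440.00, centroid at (55.00, 192.00).
ΣA = 4880.00 in², ΣAx̄ = 168400.00 in³, ΣAȳ = 488000.00 in³.
x̄ = 168400.00/4880.00 = 34.51 in; ȳ = 488000.00/4880.00 = 100.00 in.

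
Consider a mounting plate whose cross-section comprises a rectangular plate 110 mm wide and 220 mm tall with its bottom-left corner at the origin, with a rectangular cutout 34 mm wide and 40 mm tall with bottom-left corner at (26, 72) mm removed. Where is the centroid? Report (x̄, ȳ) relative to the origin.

x̄ = 55.71 mm, ȳ = 111.07 mm

Part | A | x̄ᵢ | ȳᵢ | A·x̄ᵢ | A·ȳᵢ
plate | 24200.00 | 55.00 | 110.00 | 1331000.00 | 2662000.00
hole | -1360.00 | 43.00 | 92.00 | -58480.00 | -125120.00
Σ | 22840.00 |  |  | 1272520.00 | 2536880.00
x̄ = 1272520.00 / 22840.00 = 55.71 mm
ȳ = 2536880.00 / 22840.00 = 111.07 mm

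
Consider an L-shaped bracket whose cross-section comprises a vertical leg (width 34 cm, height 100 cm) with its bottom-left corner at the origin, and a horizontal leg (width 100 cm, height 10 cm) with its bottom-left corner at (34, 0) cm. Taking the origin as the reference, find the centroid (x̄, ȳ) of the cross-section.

vertical leg: A = 34 × 100 = 3400.00, centroid at (17.00, 50.00).
horizontal leg: A = 100 × 10 = 1000.00, centroid at (84.00, 5.00).
ΣA = 4400.00 cm²
ΣAx̄ = (3400.00)(17.00) + (1000.00)(84.00) = 141800.00 cm³
ΣAȳ = (3400.00)(50.00) + (1000.00)(5.00) = 175000.00 cm³
x̄ = 141800.00 / 4400.00 = 32.23 cm
ȳ = 175000.00 / 4400.00 = 39.77 cm

x̄ = 32.23 cm, ȳ = 39.77 cm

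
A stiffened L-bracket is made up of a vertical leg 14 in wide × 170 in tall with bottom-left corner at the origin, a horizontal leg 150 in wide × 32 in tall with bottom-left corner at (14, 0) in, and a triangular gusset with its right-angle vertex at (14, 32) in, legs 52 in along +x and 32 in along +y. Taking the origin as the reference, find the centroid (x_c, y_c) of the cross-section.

x_c = 58.65 in, y_c = 39.27 in

vertical leg: A = 14 × 170 = 2380.00, centroid at (7.00, 85.00).
horizontal leg: A = 150 × 32 = 4800.00, centroid at (89.00, 16.00).
gusset: A = ½·52·32 = 832.00, centroid at (31.33, 42.67).
ΣA = 8012.00 in²
ΣAx_c = (2380.00)(7.00) + (4800.00)(89.00) + (832.00)(31.33) = 469929.33 in³
ΣAy_c = (2380.00)(85.00) + (4800.00)(16.00) + (832.00)(42.67) = 314598.67 in³
x_c = 469929.33 / 8012.00 = 58.65 in
y_c = 314598.67 / 8012.00 = 39.27 in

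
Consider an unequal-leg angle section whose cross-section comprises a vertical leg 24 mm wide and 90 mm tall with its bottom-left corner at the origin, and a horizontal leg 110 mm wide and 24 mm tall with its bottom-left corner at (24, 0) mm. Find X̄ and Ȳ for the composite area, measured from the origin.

Part | A | x̄ᵢ | ȳᵢ | A·x̄ᵢ | A·ȳᵢ
vertical leg | 2160.00 | 12.00 | 45.00 | 25920.00 | 97200.00
horizontal leg | 2640.00 | 79.00 | 12.00 | 208560.00 | 31680.00
Σ | 4800.00 |  |  | 234480.00 | 128880.00
X̄ = 234480.00 / 4800.00 = 48.85 mm
Ȳ = 128880.00 / 4800.00 = 26.85 mm

X̄ = 48.85 mm, Ȳ = 26.85 mm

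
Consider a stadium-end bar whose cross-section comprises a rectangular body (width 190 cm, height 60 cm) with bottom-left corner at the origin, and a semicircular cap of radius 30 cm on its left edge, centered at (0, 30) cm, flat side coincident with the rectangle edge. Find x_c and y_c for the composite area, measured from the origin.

x_c = 83.11 cm, y_c = 30.00 cm

rectangular body: A = 190 × 60 = 11400.00, centroid at (95.00, 30.00).
semicircular end: A = ½π·30² = 1413.72, centroid at (-12.73, 30.00).
ΣA = 12813.72 cm², ΣAx_c = 1065000.00 cm³, ΣAy_c = 384411.50 cm³.
x_c = 1065000.00/12813.72 = 83.11 cm; y_c = 384411.50/12813.72 = 30.00 cm.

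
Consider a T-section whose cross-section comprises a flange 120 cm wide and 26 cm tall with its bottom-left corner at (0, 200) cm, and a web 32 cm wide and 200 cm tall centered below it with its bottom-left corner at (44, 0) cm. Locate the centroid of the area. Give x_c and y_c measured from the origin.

web: A = 32 × 200 = 6400.00, centroid at (60.00, 100.00).
flange: A = 120 × 26 = 3120.00, centroid at (60.00, 213.00).
ΣA = 9520.00 cm²
ΣAx_c = (6400.00)(60.00) + (3120.00)(60.00) = 571200.00 cm³
ΣAy_c = (6400.00)(100.00) + (3120.00)(213.00) = 1304560.00 cm³
x_c = 571200.00 / 9520.00 = 60.00 cm
y_c = 1304560.00 / 9520.00 = 137.03 cm

x_c = 60.00 cm, y_c = 137.03 cm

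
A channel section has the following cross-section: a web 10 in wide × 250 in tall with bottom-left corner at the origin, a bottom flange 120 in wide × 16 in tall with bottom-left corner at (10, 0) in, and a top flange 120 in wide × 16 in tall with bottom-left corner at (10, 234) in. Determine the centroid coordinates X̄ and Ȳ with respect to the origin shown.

X̄ = 44.37 in, Ȳ = 125.00 in

web: A = 10 × 250 = 2500.00, centroid at (5.00, 125.00).
bottom flange: A = 120 × 16 = 1920.00, centroid at (70.00, 8.00).
top flange: A = 120 × 16 = 1920.00, centroid at (70.00, 242.00).
ΣA = 6340.00 in², ΣAX̄ = 281300.00 in³, ΣAȲ = 792500.00 in³.
X̄ = 281300.00/6340.00 = 44.37 in; Ȳ = 792500.00/6340.00 = 125.00 in.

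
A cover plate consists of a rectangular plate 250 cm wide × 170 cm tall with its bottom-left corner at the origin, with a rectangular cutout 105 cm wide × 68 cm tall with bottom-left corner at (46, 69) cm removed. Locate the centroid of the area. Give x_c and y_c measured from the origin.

x_c = 130.35 cm, y_c = 81.37 cm

plate: A = 250 × 170 = 42500.00, centroid at (125.00, 85.00).
hole: A = −(105 × 68) = -7140.00, centroid at (98.50, 103.00).
ΣA = 35360.00 cm², ΣAx_c = 4609210.00 cm³, ΣAy_c = 2877080.00 cm³.
x_c = 4609210.00/35360.00 = 130.35 cm; y_c = 2877080.00/35360.00 = 81.37 cm.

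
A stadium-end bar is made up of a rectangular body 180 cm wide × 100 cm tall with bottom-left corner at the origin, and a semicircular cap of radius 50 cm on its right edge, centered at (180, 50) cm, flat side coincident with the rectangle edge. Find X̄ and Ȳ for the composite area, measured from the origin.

rectangular body: A = 180 × 100 = 18000.00, centroid at (90.00, 50.00).
semicircular end: A = ½π·50² = 3926.99, centroid at (201.22, 50.00).
ΣA = 21926.99 cm²
ΣAX̄ = (18000.00)(90.00) + (3926.99)(201.22) = 2410191.68 cm³
ΣAȲ = (18000.00)(50.00) + (3926.99)(50.00) = 1096349.54 cm³
X̄ = 2410191.68 / 21926.99 = 109.92 cm
Ȳ = 1096349.54 / 21926.99 = 50.00 cm

X̄ = 109.92 cm, Ȳ = 50.00 cm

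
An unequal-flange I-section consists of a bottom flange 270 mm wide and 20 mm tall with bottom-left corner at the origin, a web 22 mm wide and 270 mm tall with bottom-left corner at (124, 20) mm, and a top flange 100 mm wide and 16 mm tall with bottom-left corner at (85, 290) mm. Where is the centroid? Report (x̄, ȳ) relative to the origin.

x̄ = 135.00 mm, ȳ = 112.17 mm

bottom flange: A = 270 × 20 = 5400.00, centroid at (135.00, 10.00).
web: A = 22 × 270 = 5940.00, centroid at (135.00, 155.00).
top flange: A = 100 × 16 = 1600.00, centroid at (135.00, 298.00).
ΣA = 12940.00 mm²
ΣAx̄ = (5400.00)(135.00) + (5940.00)(135.00) + (1600.00)(135.00) = 1746900.00 mm³
ΣAȳ = (5400.00)(10.00) + (5940.00)(155.00) + (1600.00)(298.00) = 1451500.00 mm³
x̄ = 1746900.00 / 12940.00 = 135.00 mm
ȳ = 1451500.00 / 12940.00 = 112.17 mm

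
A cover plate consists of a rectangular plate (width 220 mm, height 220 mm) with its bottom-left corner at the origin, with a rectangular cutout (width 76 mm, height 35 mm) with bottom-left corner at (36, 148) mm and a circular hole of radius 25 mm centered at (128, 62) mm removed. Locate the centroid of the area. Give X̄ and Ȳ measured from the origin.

plate: A = 220 × 220 = 48400.00, centroid at (110.00, 110.00).
hole 1: A = −(76 × 35) = -2660.00, centroid at (74.00, 165.50).
hole 2: A = −π·25² = -1963.50, centroid at (128.00, 62.00).
ΣA = 43776.50 mm², ΣAX̄ = 4875832.59 mm³, ΣAȲ = 4762033.28 mm³.
X̄ = 4875832.59/43776.50 = 111.38 mm; Ȳ = 4762033.28/43776.50 = 108.78 mm.

X̄ = 111.38 mm, Ȳ = 108.78 mm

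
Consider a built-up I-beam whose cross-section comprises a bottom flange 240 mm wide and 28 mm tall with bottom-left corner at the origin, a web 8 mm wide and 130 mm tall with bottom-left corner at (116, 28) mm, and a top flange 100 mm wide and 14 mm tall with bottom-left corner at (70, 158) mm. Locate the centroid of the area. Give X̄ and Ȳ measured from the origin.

bottom flange: A = 240 × 28 = 6720.00, centroid at (120.00, 14.00).
web: A = 8 × 130 = 1040.00, centroid at (120.00, 93.00).
top flange: A = 100 × 14 = 1400.00, centroid at (120.00, 165.00).
ΣA = 9160.00 mm²
ΣAX̄ = (6720.00)(120.00) + (1040.00)(120.00) + (1400.00)(120.00) = 1099200.00 mm³
ΣAȲ = (6720.00)(14.00) + (1040.00)(93.00) + (1400.00)(165.00) = 421800.00 mm³
X̄ = 1099200.00 / 9160.00 = 120.00 mm
Ȳ = 421800.00 / 9160.00 = 46.05 mm

X̄ = 120.00 mm, Ȳ = 46.05 mm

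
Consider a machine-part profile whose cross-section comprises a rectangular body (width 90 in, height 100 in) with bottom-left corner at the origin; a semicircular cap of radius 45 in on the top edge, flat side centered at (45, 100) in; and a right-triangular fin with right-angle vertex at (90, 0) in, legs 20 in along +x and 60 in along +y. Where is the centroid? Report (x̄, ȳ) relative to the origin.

x̄ = 47.43 in, ȳ = 65.79 in

rectangular body: A = 90 × 100 = 9000.00, centroid at (45.00, 50.00).
semicircular top: A = ½π·45² = 3180.86, centroid at (45.00, 119.10).
triangular fin: A = ½·20·60 = 600.00, centroid at (96.67, 20.00).
ΣA = 12780.86 in²
ΣAx̄ = (9000.00)(45.00) + (3180.86)(45.00) + (600.00)(96.67) = 606138.82 in³
ΣAȳ = (9000.00)(50.00) + (3180.86)(119.10) + (600.00)(20.00) = 840836.26 in³
x̄ = 606138.82 / 12780.86 = 47.43 in
ȳ = 840836.26 / 12780.86 = 65.79 in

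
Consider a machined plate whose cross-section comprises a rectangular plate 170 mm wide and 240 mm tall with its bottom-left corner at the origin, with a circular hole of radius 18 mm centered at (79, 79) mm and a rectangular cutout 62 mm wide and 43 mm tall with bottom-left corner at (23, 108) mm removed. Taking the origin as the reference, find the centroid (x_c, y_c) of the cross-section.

x_c = 87.39 mm, y_c = 120.44 mm

plate: A = 170 × 240 = 40800.00, centroid at (85.00, 120.00).
hole 1: A = −π·18² = -1017.88, centroid at (79.00, 79.00).
hole 2: A = −(62 × 43) = -2666.00, centroid at (54.00, 129.50).
ΣA = 37116.12 mm², ΣAx_c = 3243623.79 mm³, ΣAy_c = 4470340.79 mm³.
x_c = 3243623.79/37116.12 = 87.39 mm; y_c = 4470340.79/37116.12 = 120.44 mm.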